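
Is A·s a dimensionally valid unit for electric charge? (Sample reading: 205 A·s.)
Yes

electric charge has SI base units: A * s
A·s reduces to the same SI base units, so it is a valid unit for electric charge.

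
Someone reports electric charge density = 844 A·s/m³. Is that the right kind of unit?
Yes

electric charge density has SI base units: A * s / m^3
A·s/m³ reduces to the same SI base units, so it is a valid unit for electric charge density.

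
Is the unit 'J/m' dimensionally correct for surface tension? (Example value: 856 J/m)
No

surface tension has SI base units: kg / s^2
J/m does NOT reduce to kg / s^2; a valid unit for surface tension would be e.g. N/m.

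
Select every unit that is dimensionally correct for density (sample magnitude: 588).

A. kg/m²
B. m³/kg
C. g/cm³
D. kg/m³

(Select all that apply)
C, D

density has SI base units: kg / m^3

Checking each option against kg / m^3:
  A. kg/m²: ✗ does not match
  B. m³/kg: ✗ does not match
  C. g/cm³: ✓ matches
  D. kg/m³: ✓ matches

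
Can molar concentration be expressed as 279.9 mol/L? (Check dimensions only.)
Yes

molar concentration has SI base units: mol / m^3
mol/L reduces to the same SI base units, so it is a valid unit for molar concentration.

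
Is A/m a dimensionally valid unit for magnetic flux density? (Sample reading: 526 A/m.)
No

magnetic flux density has SI base units: kg / (A * s^2)
A/m does NOT reduce to kg / (A * s^2); a valid unit for magnetic flux density would be e.g. T.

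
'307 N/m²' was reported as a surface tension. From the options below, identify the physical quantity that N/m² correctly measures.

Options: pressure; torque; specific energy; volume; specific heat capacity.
pressure

surface tension should have units dimensionally equivalent to kg / s^2 (e.g. N/m).
The given unit 'N/m²' reduces to kg / (m * s^2). Of the listed options, that is the dimensionality of pressure.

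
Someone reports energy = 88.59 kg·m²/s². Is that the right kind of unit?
Yes

energy has SI base units: kg * m^2 / s^2
kg·m²/s² reduces to the same SI base units, so it is a valid unit for energy.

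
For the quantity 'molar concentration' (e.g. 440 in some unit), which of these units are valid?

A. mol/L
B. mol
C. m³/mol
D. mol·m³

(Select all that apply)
A

molar concentration has SI base units: mol / m^3

Checking each option against mol / m^3:
  A. mol/L: ✓ matches
  B. mol: ✗ does not match
  C. m³/mol: ✗ does not match
  D. mol·m³: ✗ does not match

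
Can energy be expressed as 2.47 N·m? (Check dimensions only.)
Yes

energy has SI base units: kg * m^2 / s^2
N·m reduces to the same SI base units, so it is a valid unit for energy.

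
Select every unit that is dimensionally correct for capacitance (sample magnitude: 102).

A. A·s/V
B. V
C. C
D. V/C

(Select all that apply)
A

capacitance has SI base units: A^2 * s^4 / (kg * m^2)

Checking each option against A^2 * s^4 / (kg * m^2):
  A. A·s/V: ✓ matches
  B. V: ✗ does not match
  C. C: ✗ does not match
  D. V/C: ✗ does not match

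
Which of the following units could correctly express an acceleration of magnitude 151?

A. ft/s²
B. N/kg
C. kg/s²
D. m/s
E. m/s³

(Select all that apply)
A, B

acceleration has SI base units: m / s^2

Checking each option against m / s^2:
  A. ft/s²: ✓ matches
  B. N/kg: ✓ matches
  C. kg/s²: ✗ does not match
  D. m/s: ✗ does not match
  E. m/s³: ✗ does not match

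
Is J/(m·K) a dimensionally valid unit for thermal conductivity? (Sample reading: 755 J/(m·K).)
No

thermal conductivity has SI base units: kg * m / (s^3 * K)
J/(m·K) does NOT reduce to kg * m / (s^3 * K); a valid unit for thermal conductivity would be e.g. W/(m·K).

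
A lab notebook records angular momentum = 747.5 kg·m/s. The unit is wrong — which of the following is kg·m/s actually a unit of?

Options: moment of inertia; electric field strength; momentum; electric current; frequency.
momentum

angular momentum should have units dimensionally equivalent to kg * m^2 / s (e.g. kg·m²/s).
The given unit 'kg·m/s' reduces to kg * m / s. Of the listed options, that is the dimensionality of momentum.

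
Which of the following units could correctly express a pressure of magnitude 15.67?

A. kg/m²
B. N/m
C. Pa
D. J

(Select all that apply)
C

pressure has SI base units: kg / (m * s^2)

Checking each option against kg / (m * s^2):
  A. kg/m²: ✗ does not match
  B. N/m: ✗ does not match
  C. Pa: ✓ matches
  D. J: ✗ does not match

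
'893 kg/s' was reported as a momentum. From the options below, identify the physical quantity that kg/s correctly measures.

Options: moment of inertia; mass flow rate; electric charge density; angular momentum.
mass flow rate

momentum should have units dimensionally equivalent to kg * m / s (e.g. kg·m/s).
The given unit 'kg/s' reduces to kg / s. Of the listed options, that is the dimensionality of mass flow rate.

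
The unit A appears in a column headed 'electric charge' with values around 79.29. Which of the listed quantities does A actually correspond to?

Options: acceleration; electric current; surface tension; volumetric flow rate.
electric current

electric charge should have units dimensionally equivalent to A * s (e.g. C).
The given unit 'A' reduces to A. Of the listed options, that is the dimensionality of electric current.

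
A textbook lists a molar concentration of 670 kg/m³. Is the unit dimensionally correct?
No

molar concentration has SI base units: mol / m^3
kg/m³ does NOT reduce to mol / m^3; a valid unit for molar concentration would be e.g. mol/m³.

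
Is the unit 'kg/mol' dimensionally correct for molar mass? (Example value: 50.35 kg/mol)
Yes

molar mass has SI base units: kg / mol
kg/mol reduces to the same SI base units, so it is a valid unit for molar mass.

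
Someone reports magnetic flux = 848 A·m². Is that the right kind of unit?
No

magnetic flux has SI base units: kg * m^2 / (A * s^2)
A·m² does NOT reduce to kg * m^2 / (A * s^2); a valid unit for magnetic flux would be e.g. Wb.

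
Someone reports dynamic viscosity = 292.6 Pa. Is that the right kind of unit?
No

dynamic viscosity has SI base units: kg / (m * s)
Pa does NOT reduce to kg / (m * s); a valid unit for dynamic viscosity would be e.g. Pa·s.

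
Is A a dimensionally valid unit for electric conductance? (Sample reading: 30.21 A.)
No

electric conductance has SI base units: A^2 * s^3 / (kg * m^2)
A does NOT reduce to A^2 * s^3 / (kg * m^2); a valid unit for electric conductance would be e.g. S.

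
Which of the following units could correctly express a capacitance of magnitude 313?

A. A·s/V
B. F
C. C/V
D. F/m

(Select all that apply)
A, B, C

capacitance has SI base units: A^2 * s^4 / (kg * m^2)

Checking each option against A^2 * s^4 / (kg * m^2):
  A. A·s/V: ✓ matches
  B. F: ✓ matches
  C. C/V: ✓ matches
  D. F/m: ✗ does not match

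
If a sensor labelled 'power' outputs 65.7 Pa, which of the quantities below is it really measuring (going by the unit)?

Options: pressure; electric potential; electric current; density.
pressure

power should have units dimensionally equivalent to kg * m^2 / s^3 (e.g. W).
The given unit 'Pa' reduces to kg / (m * s^2). Of the listed options, that is the dimensionality of pressure.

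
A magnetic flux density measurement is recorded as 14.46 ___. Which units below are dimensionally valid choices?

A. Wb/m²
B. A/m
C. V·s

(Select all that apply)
A

magnetic flux density has SI base units: kg / (A * s^2)

Checking each option against kg / (A * s^2):
  A. Wb/m²: ✓ matches
  B. A/m: ✗ does not match
  C. V·s: ✗ does not match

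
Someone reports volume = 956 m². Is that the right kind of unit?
No

volume has SI base units: m^3
m² does NOT reduce to m^3; a valid unit for volume would be e.g. m³.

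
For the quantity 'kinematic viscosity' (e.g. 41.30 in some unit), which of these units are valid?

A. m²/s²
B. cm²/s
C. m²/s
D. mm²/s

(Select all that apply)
B, C, D

kinematic viscosity has SI base units: m^2 / s

Checking each option against m^2 / s:
  A. m²/s²: ✗ does not match
  B. cm²/s: ✓ matches
  C. m²/s: ✓ matches
  D. mm²/s: ✓ matches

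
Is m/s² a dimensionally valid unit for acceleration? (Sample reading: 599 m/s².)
Yes

acceleration has SI base units: m / s^2
m/s² reduces to the same SI base units, so it is a valid unit for acceleration.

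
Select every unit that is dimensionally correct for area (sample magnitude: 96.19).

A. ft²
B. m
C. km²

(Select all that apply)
A, C

area has SI base units: m^2

Checking each option against m^2:
  A. ft²: ✓ matches
  B. m: ✗ does not match
  C. km²: ✓ matches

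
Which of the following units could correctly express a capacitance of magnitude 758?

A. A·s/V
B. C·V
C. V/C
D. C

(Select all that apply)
A

capacitance has SI base units: A^2 * s^4 / (kg * m^2)

Checking each option against A^2 * s^4 / (kg * m^2):
  A. A·s/V: ✓ matches
  B. C·V: ✗ does not match
  C. V/C: ✗ does not match
  D. C: ✗ does not match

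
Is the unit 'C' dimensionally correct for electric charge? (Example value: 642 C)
Yes

electric charge has SI base units: A * s
C reduces to the same SI base units, so it is a valid unit for electric charge.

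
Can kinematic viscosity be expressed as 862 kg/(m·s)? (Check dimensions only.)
No

kinematic viscosity has SI base units: m^2 / s
kg/(m·s) does NOT reduce to m^2 / s; a valid unit for kinematic viscosity would be e.g. m²/s.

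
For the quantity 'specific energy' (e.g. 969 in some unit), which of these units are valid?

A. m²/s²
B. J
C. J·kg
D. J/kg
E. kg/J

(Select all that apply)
A, D

specific energy has SI base units: m^2 / s^2

Checking each option against m^2 / s^2:
  A. m²/s²: ✓ matches
  B. J: ✗ does not match
  C. J·kg: ✗ does not match
  D. J/kg: ✓ matches
  E. kg/J: ✗ does not match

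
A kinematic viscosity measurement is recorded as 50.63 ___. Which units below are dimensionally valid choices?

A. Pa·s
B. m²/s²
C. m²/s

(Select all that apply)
C

kinematic viscosity has SI base units: m^2 / s

Checking each option against m^2 / s:
  A. Pa·s: ✗ does not match
  B. m²/s²: ✗ does not match
  C. m²/s: ✓ matches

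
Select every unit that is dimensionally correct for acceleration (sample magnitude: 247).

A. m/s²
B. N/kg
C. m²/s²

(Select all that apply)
A, B

acceleration has SI base units: m / s^2

Checking each option against m / s^2:
  A. m/s²: ✓ matches
  B. N/kg: ✓ matches
  C. m²/s²: ✗ does not match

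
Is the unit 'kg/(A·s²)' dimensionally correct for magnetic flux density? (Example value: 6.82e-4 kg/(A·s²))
Yes

magnetic flux density has SI base units: kg / (A * s^2)
kg/(A·s²) reduces to the same SI base units, so it is a valid unit for magnetic flux density.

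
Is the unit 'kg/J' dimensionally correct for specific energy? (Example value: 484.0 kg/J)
No

specific energy has SI base units: m^2 / s^2
kg/J does NOT reduce to m^2 / s^2; a valid unit for specific energy would be e.g. J/kg.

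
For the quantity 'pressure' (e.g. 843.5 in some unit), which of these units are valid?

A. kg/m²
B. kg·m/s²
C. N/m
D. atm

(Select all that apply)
D

pressure has SI base units: kg / (m * s^2)

Checking each option against kg / (m * s^2):
  A. kg/m²: ✗ does not match
  B. kg·m/s²: ✗ does not match
  C. N/m: ✗ does not match
  D. atm: ✓ matches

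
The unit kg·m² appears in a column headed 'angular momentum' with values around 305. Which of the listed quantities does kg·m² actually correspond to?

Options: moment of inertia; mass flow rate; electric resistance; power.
moment of inertia

angular momentum should have units dimensionally equivalent to kg * m^2 / s (e.g. kg·m²/s).
The given unit 'kg·m²' reduces to kg * m^2. Of the listed options, that is the dimensionality of moment of inertia.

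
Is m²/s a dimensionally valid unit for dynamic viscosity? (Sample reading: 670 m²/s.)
No

dynamic viscosity has SI base units: kg / (m * s)
m²/s does NOT reduce to kg / (m * s); a valid unit for dynamic viscosity would be e.g. Pa·s.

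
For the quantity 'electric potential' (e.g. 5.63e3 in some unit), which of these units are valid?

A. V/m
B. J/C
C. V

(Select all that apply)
B, C

electric potential has SI base units: kg * m^2 / (A * s^3)

Checking each option against kg * m^2 / (A * s^3):
  A. V/m: ✗ does not match
  B. J/C: ✓ matches
  C. V: ✓ matches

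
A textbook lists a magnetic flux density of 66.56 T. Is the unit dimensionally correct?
Yes

magnetic flux density has SI base units: kg / (A * s^2)
T reduces to the same SI base units, so it is a valid unit for magnetic flux density.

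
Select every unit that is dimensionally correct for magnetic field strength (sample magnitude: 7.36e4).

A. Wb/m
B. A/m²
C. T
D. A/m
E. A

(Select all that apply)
D

magnetic field strength has SI base units: A / m

Checking each option against A / m:
  A. Wb/m: ✗ does not match
  B. A/m²: ✗ does not match
  C. T: ✗ does not match
  D. A/m: ✓ matches
  E. A: ✗ does not match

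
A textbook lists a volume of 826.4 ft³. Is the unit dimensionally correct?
Yes

volume has SI base units: m^3
ft³ reduces to the same SI base units, so it is a valid unit for volume.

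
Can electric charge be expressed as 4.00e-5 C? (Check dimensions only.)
Yes

electric charge has SI base units: A * s
C reduces to the same SI base units, so it is a valid unit for electric charge.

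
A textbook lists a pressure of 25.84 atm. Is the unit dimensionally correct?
Yes

pressure has SI base units: kg / (m * s^2)
atm reduces to the same SI base units, so it is a valid unit for pressure.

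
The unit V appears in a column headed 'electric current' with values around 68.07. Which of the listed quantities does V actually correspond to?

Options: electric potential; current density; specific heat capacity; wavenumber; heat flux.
electric potential

electric current should have units dimensionally equivalent to A (e.g. A).
The given unit 'V' reduces to kg * m^2 / (A * s^3). Of the listed options, that is the dimensionality of electric potential.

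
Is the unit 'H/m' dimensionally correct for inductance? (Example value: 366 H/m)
No

inductance has SI base units: kg * m^2 / (A^2 * s^2)
H/m does NOT reduce to kg * m^2 / (A^2 * s^2); a valid unit for inductance would be e.g. H.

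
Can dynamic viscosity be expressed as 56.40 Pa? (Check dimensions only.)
No

dynamic viscosity has SI base units: kg / (m * s)
Pa does NOT reduce to kg / (m * s); a valid unit for dynamic viscosity would be e.g. Pa·s.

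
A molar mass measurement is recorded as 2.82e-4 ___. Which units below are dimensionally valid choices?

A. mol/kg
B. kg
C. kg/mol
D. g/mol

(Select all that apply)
C, D

molar mass has SI base units: kg / mol

Checking each option against kg / mol:
  A. mol/kg: ✗ does not match
  B. kg: ✗ does not match
  C. kg/mol: ✓ matches
  D. g/mol: ✓ matches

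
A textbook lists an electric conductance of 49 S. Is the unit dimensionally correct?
Yes

electric conductance has SI base units: A^2 * s^3 / (kg * m^2)
S reduces to the same SI base units, so it is a valid unit for electric conductance.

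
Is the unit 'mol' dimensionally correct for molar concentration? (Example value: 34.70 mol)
No

molar concentration has SI base units: mol / m^3
mol does NOT reduce to mol / m^3; a valid unit for molar concentration would be e.g. mol/m³.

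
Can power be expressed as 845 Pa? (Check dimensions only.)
No

power has SI base units: kg * m^2 / s^3
Pa does NOT reduce to kg * m^2 / s^3; a valid unit for power would be e.g. W.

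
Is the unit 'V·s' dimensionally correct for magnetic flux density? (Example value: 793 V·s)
No

magnetic flux density has SI base units: kg / (A * s^2)
V·s does NOT reduce to kg / (A * s^2); a valid unit for magnetic flux density would be e.g. T.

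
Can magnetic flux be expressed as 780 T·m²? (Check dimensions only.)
Yes

magnetic flux has SI base units: kg * m^2 / (A * s^2)
T·m² reduces to the same SI base units, so it is a valid unit for magnetic flux.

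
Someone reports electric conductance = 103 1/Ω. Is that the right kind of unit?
Yes

electric conductance has SI base units: A^2 * s^3 / (kg * m^2)
1/Ω reduces to the same SI base units, so it is a valid unit for electric conductance.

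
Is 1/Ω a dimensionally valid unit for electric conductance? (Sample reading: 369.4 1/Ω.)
Yes

electric conductance has SI base units: A^2 * s^3 / (kg * m^2)
1/Ω reduces to the same SI base units, so it is a valid unit for electric conductance.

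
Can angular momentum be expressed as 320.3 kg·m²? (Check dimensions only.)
No

angular momentum has SI base units: kg * m^2 / s
kg·m² does NOT reduce to kg * m^2 / s; a valid unit for angular momentum would be e.g. kg·m²/s.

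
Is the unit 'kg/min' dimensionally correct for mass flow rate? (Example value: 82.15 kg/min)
Yes

mass flow rate has SI base units: kg / s
kg/min reduces to the same SI base units, so it is a valid unit for mass flow rate.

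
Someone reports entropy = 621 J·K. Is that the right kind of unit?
No

entropy has SI base units: kg * m^2 / (s^2 * K)
J·K does NOT reduce to kg * m^2 / (s^2 * K); a valid unit for entropy would be e.g. J/K.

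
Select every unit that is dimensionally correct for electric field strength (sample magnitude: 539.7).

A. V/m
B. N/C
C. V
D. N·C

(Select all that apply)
A, B

electric field strength has SI base units: kg * m / (A * s^3)

Checking each option against kg * m / (A * s^3):
  A. V/m: ✓ matches
  B. N/C: ✓ matches
  C. V: ✗ does not match
  D. N·C: ✗ does not match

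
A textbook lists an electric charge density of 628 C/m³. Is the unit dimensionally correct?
Yes

electric charge density has SI base units: A * s / m^3
C/m³ reduces to the same SI base units, so it is a valid unit for electric charge density.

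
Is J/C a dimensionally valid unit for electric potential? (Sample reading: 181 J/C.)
Yes

electric potential has SI base units: kg * m^2 / (A * s^3)
J/C reduces to the same SI base units, so it is a valid unit for electric potential.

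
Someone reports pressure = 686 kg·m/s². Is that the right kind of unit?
No

pressure has SI base units: kg / (m * s^2)
kg·m/s² does NOT reduce to kg / (m * s^2); a valid unit for pressure would be e.g. Pa.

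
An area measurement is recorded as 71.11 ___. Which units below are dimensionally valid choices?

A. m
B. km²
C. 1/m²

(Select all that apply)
B

area has SI base units: m^2

Checking each option against m^2:
  A. m: ✗ does not match
  B. km²: ✓ matches
  C. 1/m²: ✗ does not match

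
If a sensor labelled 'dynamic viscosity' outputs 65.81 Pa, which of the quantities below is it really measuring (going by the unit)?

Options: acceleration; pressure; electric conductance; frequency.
pressure

dynamic viscosity should have units dimensionally equivalent to kg / (m * s) (e.g. Pa·s).
The given unit 'Pa' reduces to kg / (m * s^2). Of the listed options, that is the dimensionality of pressure.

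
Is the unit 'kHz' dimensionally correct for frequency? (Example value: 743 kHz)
Yes

frequency has SI base units: 1 / s
kHz reduces to the same SI base units, so it is a valid unit for frequency.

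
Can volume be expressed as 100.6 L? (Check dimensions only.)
Yes

volume has SI base units: m^3
L reduces to the same SI base units, so it is a valid unit for volume.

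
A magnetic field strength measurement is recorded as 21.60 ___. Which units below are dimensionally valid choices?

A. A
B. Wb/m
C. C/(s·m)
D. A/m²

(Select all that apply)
C

magnetic field strength has SI base units: A / m

Checking each option against A / m:
  A. A: ✗ does not match
  B. Wb/m: ✗ does not match
  C. C/(s·m): ✓ matches
  D. A/m²: ✗ does not match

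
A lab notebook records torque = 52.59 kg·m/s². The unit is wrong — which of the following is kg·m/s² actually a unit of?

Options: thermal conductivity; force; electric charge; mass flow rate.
force

torque should have units dimensionally equivalent to kg * m^2 / s^2 (e.g. N·m).
The given unit 'kg·m/s²' reduces to kg * m / s^2. Of the listed options, that is the dimensionality of force.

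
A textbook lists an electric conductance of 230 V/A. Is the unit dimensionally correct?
No

electric conductance has SI base units: A^2 * s^3 / (kg * m^2)
V/A does NOT reduce to A^2 * s^3 / (kg * m^2); a valid unit for electric conductance would be e.g. S.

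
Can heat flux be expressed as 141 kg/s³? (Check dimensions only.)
Yes

heat flux has SI base units: kg / s^3
kg/s³ reduces to the same SI base units, so it is a valid unit for heat flux.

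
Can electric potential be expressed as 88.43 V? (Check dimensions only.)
Yes

electric potential has SI base units: kg * m^2 / (A * s^3)
V reduces to the same SI base units, so it is a valid unit for electric potential.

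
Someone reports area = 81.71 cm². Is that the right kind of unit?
Yes

area has SI base units: m^2
cm² reduces to the same SI base units, so it is a valid unit for area.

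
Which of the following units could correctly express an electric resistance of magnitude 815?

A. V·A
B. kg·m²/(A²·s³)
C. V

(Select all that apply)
B

electric resistance has SI base units: kg * m^2 / (A^2 * s^3)

Checking each option against kg * m^2 / (A^2 * s^3):
  A. V·A: ✗ does not match
  B. kg·m²/(A²·s³): ✓ matches
  C. V: ✗ does not match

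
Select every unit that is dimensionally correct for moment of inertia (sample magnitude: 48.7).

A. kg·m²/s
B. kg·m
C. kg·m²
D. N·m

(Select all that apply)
C

moment of inertia has SI base units: kg * m^2

Checking each option against kg * m^2:
  A. kg·m²/s: ✗ does not match
  B. kg·m: ✗ does not match
  C. kg·m²: ✓ matches
  D. N·m: ✗ does not match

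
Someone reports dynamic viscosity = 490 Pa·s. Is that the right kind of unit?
Yes

dynamic viscosity has SI base units: kg / (m * s)
Pa·s reduces to the same SI base units, so it is a valid unit for dynamic viscosity.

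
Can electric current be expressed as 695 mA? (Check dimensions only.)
Yes

electric current has SI base units: A
mA reduces to the same SI base units, so it is a valid unit for electric current.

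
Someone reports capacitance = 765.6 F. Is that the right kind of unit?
Yes

capacitance has SI base units: A^2 * s^4 / (kg * m^2)
F reduces to the same SI base units, so it is a valid unit for capacitance.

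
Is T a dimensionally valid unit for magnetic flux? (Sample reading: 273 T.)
No

magnetic flux has SI base units: kg * m^2 / (A * s^2)
T does NOT reduce to kg * m^2 / (A * s^2); a valid unit for magnetic flux would be e.g. Wb.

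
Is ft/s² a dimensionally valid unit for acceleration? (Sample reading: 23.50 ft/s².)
Yes

acceleration has SI base units: m / s^2
ft/s² reduces to the same SI base units, so it is a valid unit for acceleration.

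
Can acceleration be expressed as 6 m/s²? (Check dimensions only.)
Yes

acceleration has SI base units: m / s^2
m/s² reduces to the same SI base units, so it is a valid unit for acceleration.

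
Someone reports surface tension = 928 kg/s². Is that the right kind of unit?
Yes

surface tension has SI base units: kg / s^2
kg/s² reduces to the same SI base units, so it is a valid unit for surface tension.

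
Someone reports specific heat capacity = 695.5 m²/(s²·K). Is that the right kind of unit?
Yes

specific heat capacity has SI base units: m^2 / (s^2 * K)
m²/(s²·K) reduces to the same SI base units, so it is a valid unit for specific heat capacity.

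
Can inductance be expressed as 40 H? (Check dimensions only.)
Yes

inductance has SI base units: kg * m^2 / (A^2 * s^2)
H reduces to the same SI base units, so it is a valid unit for inductance.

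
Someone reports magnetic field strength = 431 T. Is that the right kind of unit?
No

magnetic field strength has SI base units: A / m
T does NOT reduce to A / m; a valid unit for magnetic field strength would be e.g. A/m.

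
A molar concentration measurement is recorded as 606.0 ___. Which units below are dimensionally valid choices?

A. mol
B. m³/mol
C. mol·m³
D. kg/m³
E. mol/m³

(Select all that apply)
E

molar concentration has SI base units: mol / m^3

Checking each option against mol / m^3:
  A. mol: ✗ does not match
  B. m³/mol: ✗ does not match
  C. mol·m³: ✗ does not match
  D. kg/m³: ✗ does not match
  E. mol/m³: ✓ matches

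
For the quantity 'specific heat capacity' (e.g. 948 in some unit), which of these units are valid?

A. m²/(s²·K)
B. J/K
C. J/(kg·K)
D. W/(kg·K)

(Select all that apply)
A, C

specific heat capacity has SI base units: m^2 / (s^2 * K)

Checking each option against m^2 / (s^2 * K):
  A. m²/(s²·K): ✓ matches
  B. J/K: ✗ does not match
  C. J/(kg·K): ✓ matches
  D. W/(kg·K): ✗ does not match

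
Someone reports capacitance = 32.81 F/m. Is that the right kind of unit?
No

capacitance has SI base units: A^2 * s^4 / (kg * m^2)
F/m does NOT reduce to A^2 * s^4 / (kg * m^2); a valid unit for capacitance would be e.g. F.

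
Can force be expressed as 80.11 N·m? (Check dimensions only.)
No

force has SI base units: kg * m / s^2
N·m does NOT reduce to kg * m / s^2; a valid unit for force would be e.g. N.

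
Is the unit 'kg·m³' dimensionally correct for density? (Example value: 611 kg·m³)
No

density has SI base units: kg / m^3
kg·m³ does NOT reduce to kg / m^3; a valid unit for density would be e.g. kg/m³.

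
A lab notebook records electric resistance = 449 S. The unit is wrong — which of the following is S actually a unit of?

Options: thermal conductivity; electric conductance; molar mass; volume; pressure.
electric conductance

electric resistance should have units dimensionally equivalent to kg * m^2 / (A^2 * s^3) (e.g. Ω).
The given unit 'S' reduces to A^2 * s^3 / (kg * m^2). Of the listed options, that is the dimensionality of electric conductance.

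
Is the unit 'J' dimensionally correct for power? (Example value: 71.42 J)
No

power has SI base units: kg * m^2 / s^3
J does NOT reduce to kg * m^2 / s^3; a valid unit for power would be e.g. W.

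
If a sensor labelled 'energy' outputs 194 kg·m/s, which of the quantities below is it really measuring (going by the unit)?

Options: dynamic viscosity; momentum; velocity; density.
momentum

energy should have units dimensionally equivalent to kg * m^2 / s^2 (e.g. J).
The given unit 'kg·m/s' reduces to kg * m / s. Of the listed options, that is the dimensionality of momentum.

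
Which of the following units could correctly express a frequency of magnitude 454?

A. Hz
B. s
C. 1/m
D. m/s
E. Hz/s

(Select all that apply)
A

frequency has SI base units: 1 / s

Checking each option against 1 / s:
  A. Hz: ✓ matches
  B. s: ✗ does not match
  C. 1/m: ✗ does not match
  D. m/s: ✗ does not match
  E. Hz/s: ✗ does not match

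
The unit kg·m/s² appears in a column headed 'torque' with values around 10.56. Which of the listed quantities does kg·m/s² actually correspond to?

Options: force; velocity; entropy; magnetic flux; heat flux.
force

torque should have units dimensionally equivalent to kg * m^2 / s^2 (e.g. N·m).
The given unit 'kg·m/s²' reduces to kg * m / s^2. Of the listed options, that is the dimensionality of force.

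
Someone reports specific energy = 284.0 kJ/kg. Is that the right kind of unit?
Yes

specific energy has SI base units: m^2 / s^2
kJ/kg reduces to the same SI base units, so it is a valid unit for specific energy.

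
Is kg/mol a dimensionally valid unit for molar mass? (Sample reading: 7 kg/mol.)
Yes

molar mass has SI base units: kg / mol
kg/mol reduces to the same SI base units, so it is a valid unit for molar mass.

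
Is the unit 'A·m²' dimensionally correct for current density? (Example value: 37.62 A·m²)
No

current density has SI base units: A / m^2
A·m² does NOT reduce to A / m^2; a valid unit for current density would be e.g. A/m².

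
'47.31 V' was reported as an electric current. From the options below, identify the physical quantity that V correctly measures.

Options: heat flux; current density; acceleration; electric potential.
electric potential

electric current should have units dimensionally equivalent to A (e.g. A).
The given unit 'V' reduces to kg * m^2 / (A * s^3). Of the listed options, that is the dimensionality of electric potential.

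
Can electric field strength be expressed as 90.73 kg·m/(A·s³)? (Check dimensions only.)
Yes

electric field strength has SI base units: kg * m / (A * s^3)
kg·m/(A·s³) reduces to the same SI base units, so it is a valid unit for electric field strength.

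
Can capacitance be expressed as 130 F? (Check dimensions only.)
Yes

capacitance has SI base units: A^2 * s^4 / (kg * m^2)
F reduces to the same SI base units, so it is a valid unit for capacitance.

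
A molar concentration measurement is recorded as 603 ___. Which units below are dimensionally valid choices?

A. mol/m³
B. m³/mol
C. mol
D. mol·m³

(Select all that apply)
A

molar concentration has SI base units: mol / m^3

Checking each option against mol / m^3:
  A. mol/m³: ✓ matches
  B. m³/mol: ✗ does not match
  C. mol: ✗ does not match
  D. mol·m³: ✗ does not match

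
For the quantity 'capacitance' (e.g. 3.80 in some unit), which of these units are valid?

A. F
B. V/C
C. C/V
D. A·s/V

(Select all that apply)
A, C, D

capacitance has SI base units: A^2 * s^4 / (kg * m^2)

Checking each option against A^2 * s^4 / (kg * m^2):
  A. F: ✓ matches
  B. V/C: ✗ does not match
  C. C/V: ✓ matches
  D. A·s/V: ✓ matches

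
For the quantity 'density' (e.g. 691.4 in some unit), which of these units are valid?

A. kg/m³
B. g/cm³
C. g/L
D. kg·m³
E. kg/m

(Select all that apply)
A, B, C

density has SI base units: kg / m^3

Checking each option against kg / m^3:
  A. kg/m³: ✓ matches
  B. g/cm³: ✓ matches
  C. g/L: ✓ matches
  D. kg·m³: ✗ does not match
  E. kg/m: ✗ does not match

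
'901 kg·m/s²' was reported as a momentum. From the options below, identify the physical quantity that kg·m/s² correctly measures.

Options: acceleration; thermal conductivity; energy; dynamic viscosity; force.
force

momentum should have units dimensionally equivalent to kg * m / s (e.g. kg·m/s).
The given unit 'kg·m/s²' reduces to kg * m / s^2. Of the listed options, that is the dimensionality of force.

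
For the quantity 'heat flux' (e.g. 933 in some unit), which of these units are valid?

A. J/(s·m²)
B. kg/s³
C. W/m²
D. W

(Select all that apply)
A, B, C

heat flux has SI base units: kg / s^3

Checking each option against kg / s^3:
  A. J/(s·m²): ✓ matches
  B. kg/s³: ✓ matches
  C. W/m²: ✓ matches
  D. W: ✗ does not match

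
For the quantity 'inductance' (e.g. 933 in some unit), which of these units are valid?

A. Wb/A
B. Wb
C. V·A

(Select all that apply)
A

inductance has SI base units: kg * m^2 / (A^2 * s^2)

Checking each option against kg * m^2 / (A^2 * s^2):
  A. Wb/A: ✓ matches
  B. Wb: ✗ does not match
  C. V·A: ✗ does not match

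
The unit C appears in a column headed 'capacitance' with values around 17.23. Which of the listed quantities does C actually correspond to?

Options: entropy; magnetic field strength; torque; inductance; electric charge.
electric charge

capacitance should have units dimensionally equivalent to A^2 * s^4 / (kg * m^2) (e.g. F).
The given unit 'C' reduces to A * s. Of the listed options, that is the dimensionality of electric charge.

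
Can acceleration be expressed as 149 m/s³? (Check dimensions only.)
No

acceleration has SI base units: m / s^2
m/s³ does NOT reduce to m / s^2; a valid unit for acceleration would be e.g. m/s².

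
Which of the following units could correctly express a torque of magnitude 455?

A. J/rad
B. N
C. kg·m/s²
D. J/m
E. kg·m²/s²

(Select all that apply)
A, E

torque has SI base units: kg * m^2 / s^2

Checking each option against kg * m^2 / s^2:
  A. J/rad: ✓ matches
  B. N: ✗ does not match
  C. kg·m/s²: ✗ does not match
  D. J/m: ✗ does not match
  E. kg·m²/s²: ✓ matches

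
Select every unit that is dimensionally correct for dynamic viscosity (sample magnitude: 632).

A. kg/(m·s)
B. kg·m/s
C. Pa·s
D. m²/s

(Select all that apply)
A, C

dynamic viscosity has SI base units: kg / (m * s)

Checking each option against kg / (m * s):
  A. kg/(m·s): ✓ matches
  B. kg·m/s: ✗ does not match
  C. Pa·s: ✓ matches
  D. m²/s: ✗ does not match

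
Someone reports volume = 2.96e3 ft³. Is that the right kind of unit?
Yes

volume has SI base units: m^3
ft³ reduces to the same SI base units, so it is a valid unit for volume.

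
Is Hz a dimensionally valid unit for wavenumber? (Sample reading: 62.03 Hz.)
No

wavenumber has SI base units: 1 / m
Hz does NOT reduce to 1 / m; a valid unit for wavenumber would be e.g. 1/m.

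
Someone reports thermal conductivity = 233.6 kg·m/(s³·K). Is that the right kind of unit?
Yes

thermal conductivity has SI base units: kg * m / (s^3 * K)
kg·m/(s³·K) reduces to the same SI base units, so it is a valid unit for thermal conductivity.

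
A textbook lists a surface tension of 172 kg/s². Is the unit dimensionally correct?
Yes

surface tension has SI base units: kg / s^2
kg/s² reduces to the same SI base units, so it is a valid unit for surface tension.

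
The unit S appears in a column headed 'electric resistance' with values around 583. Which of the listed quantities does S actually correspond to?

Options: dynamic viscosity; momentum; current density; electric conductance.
electric conductance

electric resistance should have units dimensionally equivalent to kg * m^2 / (A^2 * s^3) (e.g. Ω).
The given unit 'S' reduces to A^2 * s^3 / (kg * m^2). Of the listed options, that is the dimensionality of electric conductance.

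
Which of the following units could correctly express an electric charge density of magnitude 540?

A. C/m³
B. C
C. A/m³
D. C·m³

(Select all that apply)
A

electric charge density has SI base units: A * s / m^3

Checking each option against A * s / m^3:
  A. C/m³: ✓ matches
  B. C: ✗ does not match
  C. A/m³: ✗ does not match
  D. C·m³: ✗ does not match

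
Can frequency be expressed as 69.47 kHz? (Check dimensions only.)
Yes

frequency has SI base units: 1 / s
kHz reduces to the same SI base units, so it is a valid unit for frequency.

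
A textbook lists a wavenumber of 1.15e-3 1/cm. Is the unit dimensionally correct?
Yes

wavenumber has SI base units: 1 / m
1/cm reduces to the same SI base units, so it is a valid unit for wavenumber.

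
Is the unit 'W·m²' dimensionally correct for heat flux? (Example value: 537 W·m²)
No

heat flux has SI base units: kg / s^3
W·m² does NOT reduce to kg / s^3; a valid unit for heat flux would be e.g. W/m².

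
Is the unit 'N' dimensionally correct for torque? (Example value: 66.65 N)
No

torque has SI base units: kg * m^2 / s^2
N does NOT reduce to kg * m^2 / s^2; a valid unit for torque would be e.g. N·m.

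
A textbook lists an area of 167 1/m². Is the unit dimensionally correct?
No

area has SI base units: m^2
1/m² does NOT reduce to m^2; a valid unit for area would be e.g. m².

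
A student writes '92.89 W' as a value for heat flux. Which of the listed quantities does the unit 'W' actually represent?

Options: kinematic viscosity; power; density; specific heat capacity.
power

heat flux should have units dimensionally equivalent to kg / s^3 (e.g. W/m²).
The given unit 'W' reduces to kg * m^2 / s^3. Of the listed options, that is the dimensionality of power.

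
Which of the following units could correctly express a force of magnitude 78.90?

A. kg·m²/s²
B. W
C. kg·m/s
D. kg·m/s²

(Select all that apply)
D

force has SI base units: kg * m / s^2

Checking each option against kg * m / s^2:
  A. kg·m²/s²: ✗ does not match
  B. W: ✗ does not match
  C. kg·m/s: ✗ does not match
  D. kg·m/s²: ✓ matches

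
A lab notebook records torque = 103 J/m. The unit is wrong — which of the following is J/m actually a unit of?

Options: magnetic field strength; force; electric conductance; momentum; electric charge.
force

torque should have units dimensionally equivalent to kg * m^2 / s^2 (e.g. N·m).
The given unit 'J/m' reduces to kg * m / s^2. Of the listed options, that is the dimensionality of force.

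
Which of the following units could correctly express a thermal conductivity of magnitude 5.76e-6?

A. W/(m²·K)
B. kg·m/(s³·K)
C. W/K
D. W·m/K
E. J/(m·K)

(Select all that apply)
B

thermal conductivity has SI base units: kg * m / (s^3 * K)

Checking each option against kg * m / (s^3 * K):
  A. W/(m²·K): ✗ does not match
  B. kg·m/(s³·K): ✓ matches
  C. W/K: ✗ does not match
  D. W·m/K: ✗ does not match
  E. J/(m·K): ✗ does not match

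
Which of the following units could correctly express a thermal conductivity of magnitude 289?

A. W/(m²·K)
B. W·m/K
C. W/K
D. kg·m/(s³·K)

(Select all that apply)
D

thermal conductivity has SI base units: kg * m / (s^3 * K)

Checking each option against kg * m / (s^3 * K):
  A. W/(m²·K): ✗ does not match
  B. W·m/K: ✗ does not match
  C. W/K: ✗ does not match
  D. kg·m/(s³·K): ✓ matches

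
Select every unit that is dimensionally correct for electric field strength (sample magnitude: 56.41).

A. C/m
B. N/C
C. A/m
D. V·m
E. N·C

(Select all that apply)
B

electric field strength has SI base units: kg * m / (A * s^3)

Checking each option against kg * m / (A * s^3):
  A. C/m: ✗ does not match
  B. N/C: ✓ matches
  C. A/m: ✗ does not match
  D. V·m: ✗ does not match
  E. N·C: ✗ does not match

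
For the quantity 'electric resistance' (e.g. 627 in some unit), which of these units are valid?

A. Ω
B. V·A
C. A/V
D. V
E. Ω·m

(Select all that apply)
A

electric resistance has SI base units: kg * m^2 / (A^2 * s^3)

Checking each option against kg * m^2 / (A^2 * s^3):
  A. Ω: ✓ matches
  B. V·A: ✗ does not match
  C. A/V: ✗ does not match
  D. V: ✗ does not match
  E. Ω·m: ✗ does not match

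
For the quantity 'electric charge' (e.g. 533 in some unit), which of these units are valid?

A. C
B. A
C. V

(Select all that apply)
A

electric charge has SI base units: A * s

Checking each option against A * s:
  A. C: ✓ matches
  B. A: ✗ does not match
  C. V: ✗ does not match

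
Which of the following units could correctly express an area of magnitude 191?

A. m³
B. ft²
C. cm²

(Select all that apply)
B, C

area has SI base units: m^2

Checking each option against m^2:
  A. m³: ✗ does not match
  B. ft²: ✓ matches
  C. cm²: ✓ matches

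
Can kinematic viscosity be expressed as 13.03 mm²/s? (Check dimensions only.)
Yes

kinematic viscosity has SI base units: m^2 / s
mm²/s reduces to the same SI base units, so it is a valid unit for kinematic viscosity.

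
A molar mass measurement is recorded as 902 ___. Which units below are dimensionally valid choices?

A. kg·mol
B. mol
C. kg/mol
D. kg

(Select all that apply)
C

molar mass has SI base units: kg / mol

Checking each option against kg / mol:
  A. kg·mol: ✗ does not match
  B. mol: ✗ does not match
  C. kg/mol: ✓ matches
  D. kg: ✗ does not match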